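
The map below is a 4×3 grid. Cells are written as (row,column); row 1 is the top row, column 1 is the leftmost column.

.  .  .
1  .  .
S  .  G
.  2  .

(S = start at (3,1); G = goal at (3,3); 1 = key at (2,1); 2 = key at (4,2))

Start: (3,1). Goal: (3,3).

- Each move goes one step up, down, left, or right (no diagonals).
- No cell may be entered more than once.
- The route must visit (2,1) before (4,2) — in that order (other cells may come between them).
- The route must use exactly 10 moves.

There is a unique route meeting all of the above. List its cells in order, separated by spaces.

(3,1) (2,1) (1,1) (1,2) (1,3) (2,3) (2,2) (3,2) (4,2) (4,3) (3,3)

The waypoints must appear in the order (2,1), (4,2), with no cell reused.
Route from (3,1): 2× up (reaching (1,1)), 2× right (reaching (1,3)), down to (2,3), left to (2,2), 2× down (reaching (4,2)), right to (4,3), up to (3,3) — 10 moves in all.
Check: order respected (1 at step 1, 2 at step 8); 10 moves as required.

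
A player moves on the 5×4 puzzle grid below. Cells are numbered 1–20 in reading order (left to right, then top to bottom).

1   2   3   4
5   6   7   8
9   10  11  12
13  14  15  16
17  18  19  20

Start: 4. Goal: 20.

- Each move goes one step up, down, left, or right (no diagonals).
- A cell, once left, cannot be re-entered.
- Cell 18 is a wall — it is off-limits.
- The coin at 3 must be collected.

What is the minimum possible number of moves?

Any route passes through 3 somewhere between 4 and 20. Summing Manhattan distances along the two legs (4 → 3 → 20) gives a lower bound of 1 + 5 = 6 moves.
A route of 6 moves achieves this: 4 → 3 → 7 → 11 → 15 → 19 → 20.
Since 6 matches the lower bound, it is optimal.

6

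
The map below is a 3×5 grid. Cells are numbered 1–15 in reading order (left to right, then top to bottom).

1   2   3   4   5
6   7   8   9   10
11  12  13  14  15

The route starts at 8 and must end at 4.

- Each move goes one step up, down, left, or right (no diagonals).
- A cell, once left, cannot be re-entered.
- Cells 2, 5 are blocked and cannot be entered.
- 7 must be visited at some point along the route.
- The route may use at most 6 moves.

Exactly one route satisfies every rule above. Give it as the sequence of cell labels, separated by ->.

The 6-move cap with required stops at 7 leaves no slack for detours.
Route from 8: left to 7, down to 12, 2× right (reaching 14), 2× up (reaching 4) — 6 moves in all.
Check: all required cells visited; 6 ≤ 6 moves.

8 -> 7 -> 12 -> 13 -> 14 -> 9 -> 4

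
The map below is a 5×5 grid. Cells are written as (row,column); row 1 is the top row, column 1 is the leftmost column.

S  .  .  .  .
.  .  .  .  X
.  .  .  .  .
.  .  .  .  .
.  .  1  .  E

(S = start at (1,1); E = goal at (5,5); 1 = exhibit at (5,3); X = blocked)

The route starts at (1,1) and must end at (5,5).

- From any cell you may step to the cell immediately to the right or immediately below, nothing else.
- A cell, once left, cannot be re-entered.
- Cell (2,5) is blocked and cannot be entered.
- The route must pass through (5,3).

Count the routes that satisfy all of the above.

A right/down-only route from (1,1) to (5,5) makes exactly 4 down-moves and 4 right-moves in some order.
With no other constraints that would be C(8,4) = 70 routes.
Split at (5,3) and multiply the segment counts (each segment already excludes blocked cells): (1,1)→(5,3): 15; (5,3)→(5,5): 1; product = 15.
That gives 15 routes.

15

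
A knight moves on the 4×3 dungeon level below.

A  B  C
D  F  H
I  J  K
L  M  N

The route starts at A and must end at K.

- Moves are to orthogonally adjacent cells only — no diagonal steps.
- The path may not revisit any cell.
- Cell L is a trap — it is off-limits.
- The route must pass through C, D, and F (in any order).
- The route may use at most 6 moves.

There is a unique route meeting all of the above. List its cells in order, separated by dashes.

The 6-move cap with required stops at C, D, F leaves no slack for detours.
Route from A: down to D, right to F, up to B, right to C, 2× down (reaching K) — 6 moves in all.
Check: all required cells visited; 6 ≤ 6 moves.

A - D - F - B - C - H - K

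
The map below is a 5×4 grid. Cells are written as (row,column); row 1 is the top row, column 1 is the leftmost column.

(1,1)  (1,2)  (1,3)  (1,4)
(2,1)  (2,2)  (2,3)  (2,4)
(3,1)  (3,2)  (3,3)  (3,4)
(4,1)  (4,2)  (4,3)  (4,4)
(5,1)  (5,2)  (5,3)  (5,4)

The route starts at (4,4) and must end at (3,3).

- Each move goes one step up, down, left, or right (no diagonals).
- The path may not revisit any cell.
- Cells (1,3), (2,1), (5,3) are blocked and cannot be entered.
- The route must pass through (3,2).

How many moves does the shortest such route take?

4

Any route passes through (3,2) somewhere between (4,4) and (3,3). Summing Manhattan distances along the two legs ((4,4) → (3,2) → (3,3)) gives a lower bound of 3 + 1 = 4 moves.
A route of 4 moves achieves this: (4,4) → (4,3) → (4,2) → (3,2) → (3,3).
Since 4 matches the lower bound, it is optimal.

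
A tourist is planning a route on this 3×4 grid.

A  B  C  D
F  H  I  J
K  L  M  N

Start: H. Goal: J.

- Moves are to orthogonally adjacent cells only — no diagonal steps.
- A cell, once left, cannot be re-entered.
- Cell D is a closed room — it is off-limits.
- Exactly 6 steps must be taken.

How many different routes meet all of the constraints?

4

Need simple routes of exactly 6 moves from H to J (Manhattan distance 2, so 2 moves are spent on a detour and 2 undoing it).
Enumerating: H B C I M N J | H F A B C I J | H F K L M I J | H F K L M N J.
That gives 4 routes.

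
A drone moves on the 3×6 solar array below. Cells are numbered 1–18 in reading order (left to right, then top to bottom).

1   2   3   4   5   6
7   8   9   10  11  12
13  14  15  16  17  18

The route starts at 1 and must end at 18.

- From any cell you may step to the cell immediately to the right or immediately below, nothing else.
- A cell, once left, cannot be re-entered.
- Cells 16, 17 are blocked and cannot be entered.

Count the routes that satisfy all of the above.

A right/down-only route from 1 to 18 makes exactly 2 down-moves and 5 right-moves in some order.
With no other constraints that would be C(7,2) = 21 routes.
Subtract routes through each blocked cell (inclusion–exclusion for overlaps): − through 16: 10 − through 17: 15 + through 16&17: 10 → 6.
That gives 6 routes.

6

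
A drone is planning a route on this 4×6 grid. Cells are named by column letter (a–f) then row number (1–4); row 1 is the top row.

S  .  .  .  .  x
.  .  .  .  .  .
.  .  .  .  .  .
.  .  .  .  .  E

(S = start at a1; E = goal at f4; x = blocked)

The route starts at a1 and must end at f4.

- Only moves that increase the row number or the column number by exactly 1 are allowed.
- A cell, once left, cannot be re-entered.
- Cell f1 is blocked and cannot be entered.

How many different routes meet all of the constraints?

55

A right/down-only route from a1 to f4 makes exactly 3 down-moves and 5 right-moves in some order.
With no other constraints that would be C(8,3) = 56 routes.
Subtract routes through each blocked cell (inclusion–exclusion for overlaps): − through f1: 1 → 55.
That gives 55 routes.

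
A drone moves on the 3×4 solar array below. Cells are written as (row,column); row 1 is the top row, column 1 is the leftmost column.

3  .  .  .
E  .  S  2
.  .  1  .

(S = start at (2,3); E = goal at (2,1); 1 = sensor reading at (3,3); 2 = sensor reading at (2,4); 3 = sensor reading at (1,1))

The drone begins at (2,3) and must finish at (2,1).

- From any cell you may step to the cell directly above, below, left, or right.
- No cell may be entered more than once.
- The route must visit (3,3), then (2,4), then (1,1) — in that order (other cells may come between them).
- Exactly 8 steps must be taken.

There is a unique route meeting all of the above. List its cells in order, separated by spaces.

The waypoints must appear in the order (3,3), (2,4), (1,1), with no cell reused.
Route from (2,3): down to (3,3), right to (3,4), 2× up (reaching (1,4)), 3× left (reaching (1,1)), down to (2,1) — 8 moves in all.
Check: order respected (1 at step 1, 2 at step 3, 3 at step 7); 8 moves as required.

(2,3) (3,3) (3,4) (2,4) (1,4) (1,3) (1,2) (1,1) (2,1)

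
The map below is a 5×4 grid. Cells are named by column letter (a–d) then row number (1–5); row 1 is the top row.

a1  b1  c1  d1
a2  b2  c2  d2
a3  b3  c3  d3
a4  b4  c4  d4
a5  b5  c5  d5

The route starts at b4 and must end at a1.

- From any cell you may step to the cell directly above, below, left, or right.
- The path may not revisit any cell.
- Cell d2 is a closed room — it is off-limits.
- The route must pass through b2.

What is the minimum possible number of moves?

4

Any route passes through b2 somewhere between b4 and a1. Summing Manhattan distances along the two legs (b4 → b2 → a1) gives a lower bound of 2 + 2 = 4 moves.
A route of 4 moves achieves this: b4 → b3 → b2 → b1 → a1.
Since 4 matches the lower bound, it is optimal.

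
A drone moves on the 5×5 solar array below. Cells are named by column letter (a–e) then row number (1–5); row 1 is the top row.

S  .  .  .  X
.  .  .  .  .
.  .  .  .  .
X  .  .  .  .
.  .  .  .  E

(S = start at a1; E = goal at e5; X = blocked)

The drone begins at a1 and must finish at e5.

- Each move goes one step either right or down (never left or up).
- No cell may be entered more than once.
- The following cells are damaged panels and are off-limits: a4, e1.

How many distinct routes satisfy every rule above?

64

A right/down-only route from a1 to e5 makes exactly 4 down-moves and 4 right-moves in some order.
With no other constraints that would be C(8,4) = 70 routes.
Subtract routes through each blocked cell (inclusion–exclusion for overlaps): − through e1: 1 − through a4: 5 → 64.
That gives 64 routes.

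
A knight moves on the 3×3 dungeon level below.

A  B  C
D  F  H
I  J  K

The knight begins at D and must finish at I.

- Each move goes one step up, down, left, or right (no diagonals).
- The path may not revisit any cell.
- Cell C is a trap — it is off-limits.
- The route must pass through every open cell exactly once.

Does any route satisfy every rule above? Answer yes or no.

yes

One route that works: D → A → B → F → H → K → J → I.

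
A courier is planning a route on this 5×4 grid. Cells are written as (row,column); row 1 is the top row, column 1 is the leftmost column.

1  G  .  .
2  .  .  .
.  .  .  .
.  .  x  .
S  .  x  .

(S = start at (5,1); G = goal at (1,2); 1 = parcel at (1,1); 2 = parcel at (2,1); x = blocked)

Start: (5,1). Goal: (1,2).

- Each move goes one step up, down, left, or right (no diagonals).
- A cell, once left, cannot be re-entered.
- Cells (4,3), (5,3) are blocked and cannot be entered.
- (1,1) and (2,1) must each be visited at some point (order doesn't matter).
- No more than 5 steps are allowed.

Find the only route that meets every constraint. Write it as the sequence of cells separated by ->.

(5,1) -> (4,1) -> (3,1) -> (2,1) -> (1,1) -> (1,2)

The 5-move cap with required stops at (1,1), (2,1) leaves no slack for detours.
Route from (5,1): 4× up (reaching (1,1)), right to (1,2) — 5 moves in all.
Check: all required cells visited; 5 ≤ 5 moves.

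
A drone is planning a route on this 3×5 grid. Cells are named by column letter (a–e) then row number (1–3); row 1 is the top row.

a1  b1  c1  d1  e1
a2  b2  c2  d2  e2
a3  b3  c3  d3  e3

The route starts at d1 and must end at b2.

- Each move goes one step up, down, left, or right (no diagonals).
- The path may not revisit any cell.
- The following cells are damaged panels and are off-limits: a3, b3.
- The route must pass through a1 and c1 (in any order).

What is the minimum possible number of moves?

5

Any route passes through a1 and c1 in some order between d1 and b2. Summing Manhattan distances along each leg and taking the cheapest ordering (d1 → c1 → a1 → b2) gives a lower bound of 1 + 2 + 2 = 5 moves.
A route of 5 moves achieves this: d1 → c1 → b1 → a1 → a2 → b2.
Since 5 matches the lower bound, it is optimal.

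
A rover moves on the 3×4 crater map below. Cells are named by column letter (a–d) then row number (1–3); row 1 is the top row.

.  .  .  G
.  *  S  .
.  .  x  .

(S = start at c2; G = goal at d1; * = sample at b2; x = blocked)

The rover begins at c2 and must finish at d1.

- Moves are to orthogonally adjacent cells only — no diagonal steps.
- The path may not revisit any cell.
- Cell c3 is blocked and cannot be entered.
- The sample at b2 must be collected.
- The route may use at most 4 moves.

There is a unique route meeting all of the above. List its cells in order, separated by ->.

c2 -> b2 -> b1 -> c1 -> d1

The 4-move cap with required stops at b2 leaves no slack for detours.
Route from c2: left 1 to b2, up 1 to b1, right 2 to d1 — 4 moves in all.
Check: all required cells visited; 4 ≤ 4 moves.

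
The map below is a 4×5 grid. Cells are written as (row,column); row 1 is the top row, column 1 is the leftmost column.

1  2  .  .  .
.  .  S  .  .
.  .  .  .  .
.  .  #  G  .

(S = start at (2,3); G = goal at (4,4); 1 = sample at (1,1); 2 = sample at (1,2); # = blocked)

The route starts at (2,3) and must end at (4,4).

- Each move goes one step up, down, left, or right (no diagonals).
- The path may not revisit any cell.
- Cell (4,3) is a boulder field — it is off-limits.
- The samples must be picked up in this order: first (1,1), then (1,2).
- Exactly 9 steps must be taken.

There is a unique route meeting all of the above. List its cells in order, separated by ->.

(2,3) -> (2,2) -> (2,1) -> (1,1) -> (1,2) -> (1,3) -> (1,4) -> (2,4) -> (3,4) -> (4,4)

The waypoints must appear in the order (1,1), (1,2), with no cell reused.
Route from (2,3): left 2 to (2,1), up 1 to (1,1), right 3 to (1,4), down 3 to (4,4) — 9 moves in all.
Check: order respected (1 at step 3, 2 at step 4); 9 moves as required.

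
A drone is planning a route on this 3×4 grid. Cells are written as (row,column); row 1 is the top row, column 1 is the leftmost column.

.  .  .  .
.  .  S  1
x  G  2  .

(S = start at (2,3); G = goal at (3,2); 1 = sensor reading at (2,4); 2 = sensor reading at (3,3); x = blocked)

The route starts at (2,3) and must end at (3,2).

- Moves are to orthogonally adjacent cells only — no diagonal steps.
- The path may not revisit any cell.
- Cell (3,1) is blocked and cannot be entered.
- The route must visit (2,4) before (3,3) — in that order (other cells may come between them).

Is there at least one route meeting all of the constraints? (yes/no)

One route that works: (2,3) → (2,4) → (3,4) → (3,3) → (3,2).

yes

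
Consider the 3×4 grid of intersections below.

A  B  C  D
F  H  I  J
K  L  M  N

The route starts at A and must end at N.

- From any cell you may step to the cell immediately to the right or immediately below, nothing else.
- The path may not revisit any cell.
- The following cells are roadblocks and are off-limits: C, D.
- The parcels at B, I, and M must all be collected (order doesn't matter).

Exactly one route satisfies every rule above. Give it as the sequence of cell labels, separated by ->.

Moves only go right or down, so the column and row indices never decrease.
Route from A: right to B, down to H, right to I, down to M, right to N — 5 moves in all.
Check: all required cells visited.

A -> B -> H -> I -> M -> N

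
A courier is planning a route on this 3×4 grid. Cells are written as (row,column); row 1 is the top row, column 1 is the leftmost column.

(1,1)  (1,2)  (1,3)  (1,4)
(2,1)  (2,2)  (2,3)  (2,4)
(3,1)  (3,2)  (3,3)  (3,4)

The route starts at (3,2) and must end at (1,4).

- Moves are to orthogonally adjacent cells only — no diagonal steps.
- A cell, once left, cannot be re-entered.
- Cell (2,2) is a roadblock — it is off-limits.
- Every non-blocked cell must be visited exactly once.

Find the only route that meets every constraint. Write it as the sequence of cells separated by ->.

Need to visit all 11 open cells exactly once, starting at (3,2) and ending at (1,4).
Cell (3,4) has only two open neighbours ((2,4) and (3,3)), so the path must pass straight through it: one of those is the cell it's entered from and the other is where it exits.
Route from (3,2): left to (3,1), 2× up (reaching (1,1)), 2× right (reaching (1,3)), 2× down (reaching (3,3)), right to (3,4), 2× up (reaching (1,4)) — 10 moves in all.
Check: all 11 open cells covered.

(3,2) -> (3,1) -> (2,1) -> (1,1) -> (1,2) -> (1,3) -> (2,3) -> (3,3) -> (3,4) -> (2,4) -> (1,4)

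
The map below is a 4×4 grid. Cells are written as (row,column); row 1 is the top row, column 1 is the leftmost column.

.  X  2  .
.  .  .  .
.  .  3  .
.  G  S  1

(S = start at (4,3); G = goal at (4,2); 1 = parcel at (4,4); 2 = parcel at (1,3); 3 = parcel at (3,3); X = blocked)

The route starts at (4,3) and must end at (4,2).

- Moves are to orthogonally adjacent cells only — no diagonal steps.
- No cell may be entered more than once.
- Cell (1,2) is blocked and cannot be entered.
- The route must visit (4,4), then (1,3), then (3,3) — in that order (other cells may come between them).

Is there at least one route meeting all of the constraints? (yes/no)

One route that works: (4,3) → (4,4) → (3,4) → (2,4) → (1,4) → (1,3) → (2,3) → (3,3) → (3,2) → (4,2).

yes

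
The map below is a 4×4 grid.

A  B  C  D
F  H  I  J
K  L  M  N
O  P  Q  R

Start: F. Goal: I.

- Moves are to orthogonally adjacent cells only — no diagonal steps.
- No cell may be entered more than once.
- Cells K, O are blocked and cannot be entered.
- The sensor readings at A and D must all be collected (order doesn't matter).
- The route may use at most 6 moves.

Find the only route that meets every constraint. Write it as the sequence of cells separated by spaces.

The 6-move cap with required stops at A, D leaves no slack for detours.
Route from F: up 1 to A, right 3 to D, down 1 to J, left 1 to I — 6 moves in all.
Check: all required cells visited; 6 ≤ 6 moves.

F A B C D J I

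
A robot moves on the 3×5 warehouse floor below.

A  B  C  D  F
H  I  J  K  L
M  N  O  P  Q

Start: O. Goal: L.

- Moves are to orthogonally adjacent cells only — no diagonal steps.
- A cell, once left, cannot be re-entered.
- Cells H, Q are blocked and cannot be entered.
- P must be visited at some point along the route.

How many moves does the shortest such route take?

Any route passes through P somewhere between O and L. Summing Manhattan distances along the two legs (O → P → L) gives a lower bound of 1 + 2 = 3 moves.
A route of 3 moves achieves this: O → P → K → L.
Since 3 matches the lower bound, it is optimal.

3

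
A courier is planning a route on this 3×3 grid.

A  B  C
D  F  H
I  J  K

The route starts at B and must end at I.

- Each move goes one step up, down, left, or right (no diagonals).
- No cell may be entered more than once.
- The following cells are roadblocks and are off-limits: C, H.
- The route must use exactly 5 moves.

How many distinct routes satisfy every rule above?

Need simple routes of exactly 5 moves from B to I (Manhattan distance 3, so 1 moves are spent on a detour and 1 undoing it).
Enumerating: B A D F J I.
That gives 1 route.

1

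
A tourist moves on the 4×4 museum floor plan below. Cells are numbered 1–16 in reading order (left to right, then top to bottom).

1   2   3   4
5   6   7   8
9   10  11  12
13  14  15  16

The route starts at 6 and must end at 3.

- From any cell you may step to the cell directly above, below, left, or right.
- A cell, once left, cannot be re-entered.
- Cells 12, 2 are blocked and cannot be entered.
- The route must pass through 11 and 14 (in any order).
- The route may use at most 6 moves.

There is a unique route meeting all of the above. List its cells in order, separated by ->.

6 -> 10 -> 14 -> 15 -> 11 -> 7 -> 3

The budget equals the shortest possible length, so every move has to be on a shortest route through the required cells.
Route from 6: down 2 to 14, right 1 to 15, up 3 to 3 — 6 moves in all.
Check: all required cells visited; 6 ≤ 6 moves.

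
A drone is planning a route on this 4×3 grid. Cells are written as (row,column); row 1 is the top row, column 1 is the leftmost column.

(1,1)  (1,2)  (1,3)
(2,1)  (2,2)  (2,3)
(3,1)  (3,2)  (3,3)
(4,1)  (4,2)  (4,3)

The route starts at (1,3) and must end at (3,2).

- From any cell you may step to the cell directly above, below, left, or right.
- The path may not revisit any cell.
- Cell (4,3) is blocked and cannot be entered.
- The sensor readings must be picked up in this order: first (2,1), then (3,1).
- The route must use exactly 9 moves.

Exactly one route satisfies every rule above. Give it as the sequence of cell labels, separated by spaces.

The waypoints must appear in the order (2,1), (3,1), with no cell reused.
Route from (1,3): down to (2,3), left to (2,2), up to (1,2), left to (1,1), 3× down (reaching (4,1)), right to (4,2), up to (3,2) — 9 moves in all.
Check: order respected ((2,1) at step 5, (3,1) at step 6); 9 moves as required.

(1,3) (2,3) (2,2) (1,2) (1,1) (2,1) (3,1) (4,1) (4,2) (3,2)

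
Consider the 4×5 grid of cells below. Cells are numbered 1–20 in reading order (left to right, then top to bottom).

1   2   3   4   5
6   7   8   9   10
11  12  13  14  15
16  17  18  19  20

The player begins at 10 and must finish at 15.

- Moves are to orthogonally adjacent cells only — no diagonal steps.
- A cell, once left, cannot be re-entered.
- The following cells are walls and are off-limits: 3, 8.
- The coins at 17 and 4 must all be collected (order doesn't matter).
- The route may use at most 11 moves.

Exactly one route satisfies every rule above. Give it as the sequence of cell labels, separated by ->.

The budget equals the shortest possible length, so every move has to be on a shortest route through the required cells.
Route from 10: up 1 to 5, left 1 to 4, down 2 to 14, left 2 to 12, down 1 to 17, right 3 to 20, up 1 to 15 — 11 moves in all.
Check: all required cells visited; 11 ≤ 11 moves.

10 -> 5 -> 4 -> 9 -> 14 -> 13 -> 12 -> 17 -> 18 -> 19 -> 20 -> 15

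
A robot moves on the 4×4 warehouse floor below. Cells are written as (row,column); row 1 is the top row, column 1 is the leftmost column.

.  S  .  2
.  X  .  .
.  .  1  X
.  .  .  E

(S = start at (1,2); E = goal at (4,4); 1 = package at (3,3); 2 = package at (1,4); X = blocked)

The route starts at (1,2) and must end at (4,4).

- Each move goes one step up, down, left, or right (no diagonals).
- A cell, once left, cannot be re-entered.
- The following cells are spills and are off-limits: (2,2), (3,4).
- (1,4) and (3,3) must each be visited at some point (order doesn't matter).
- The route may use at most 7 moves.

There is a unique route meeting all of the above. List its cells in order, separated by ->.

The budget equals the shortest possible length, so every move has to be on a shortest route through the required cells.
Route from (1,2): 2× right (reaching (1,4)), down to (2,4), left to (2,3), 2× down (reaching (4,3)), right to (4,4) — 7 moves in all.
Check: all required cells visited; 7 ≤ 7 moves.

(1,2) -> (1,3) -> (1,4) -> (2,4) -> (2,3) -> (3,3) -> (4,3) -> (4,4)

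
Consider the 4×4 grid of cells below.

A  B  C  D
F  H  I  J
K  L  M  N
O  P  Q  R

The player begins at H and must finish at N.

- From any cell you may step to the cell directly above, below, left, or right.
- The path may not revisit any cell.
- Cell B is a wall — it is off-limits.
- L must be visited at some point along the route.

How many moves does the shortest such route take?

3

Any route passes through L somewhere between H and N. Summing Manhattan distances along the two legs (H → L → N) gives a lower bound of 1 + 2 = 3 moves.
A route of 3 moves achieves this: H → L → M → N.
Since 3 matches the lower bound, it is optimal.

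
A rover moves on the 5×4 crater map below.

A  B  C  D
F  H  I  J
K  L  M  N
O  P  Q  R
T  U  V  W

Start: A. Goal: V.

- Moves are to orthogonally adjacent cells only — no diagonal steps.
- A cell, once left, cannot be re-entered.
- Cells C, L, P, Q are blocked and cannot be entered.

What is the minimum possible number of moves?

6

The Manhattan distance from A to V is |1−5| + |1−3| = 6, so at least 6 moves are needed.
A route of 6 moves achieves this: A → F → K → O → T → U → V.
Since 6 matches the lower bound, it is optimal.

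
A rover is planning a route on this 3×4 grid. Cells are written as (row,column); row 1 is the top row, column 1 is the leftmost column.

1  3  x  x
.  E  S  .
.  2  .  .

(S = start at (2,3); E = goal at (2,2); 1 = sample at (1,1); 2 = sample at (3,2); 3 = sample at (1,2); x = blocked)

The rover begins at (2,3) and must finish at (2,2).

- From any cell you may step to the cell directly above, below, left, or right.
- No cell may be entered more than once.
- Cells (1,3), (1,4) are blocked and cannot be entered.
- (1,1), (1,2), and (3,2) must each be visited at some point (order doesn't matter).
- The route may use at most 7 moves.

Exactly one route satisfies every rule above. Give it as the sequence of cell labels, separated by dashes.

(2,3) - (3,3) - (3,2) - (3,1) - (2,1) - (1,1) - (1,2) - (2,2)

The 7-move cap with required stops at (1,1), (1,2), (3,2) leaves no slack for detours.
Route from (2,3): down to (3,3), 2× left (reaching (3,1)), 2× up (reaching (1,1)), right to (1,2), down to (2,2) — 7 moves in all.
Check: all required cells visited; 7 ≤ 7 moves.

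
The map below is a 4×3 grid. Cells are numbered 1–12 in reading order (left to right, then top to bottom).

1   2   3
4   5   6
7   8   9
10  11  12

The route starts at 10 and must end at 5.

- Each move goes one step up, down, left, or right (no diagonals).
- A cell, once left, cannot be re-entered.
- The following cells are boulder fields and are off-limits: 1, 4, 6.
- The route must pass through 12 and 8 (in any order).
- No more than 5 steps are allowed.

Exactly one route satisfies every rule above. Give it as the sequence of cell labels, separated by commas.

10, 11, 12, 9, 8, 5

Any route must reach 12 and 8 and still end at 5 within 5 moves, so the order of the required stops is forced.
Route from 10: right 2 to 12, up 1 to 9, left 1 to 8, up 1 to 5 — 5 moves in all.
Check: all required cells visited; 5 ≤ 5 moves.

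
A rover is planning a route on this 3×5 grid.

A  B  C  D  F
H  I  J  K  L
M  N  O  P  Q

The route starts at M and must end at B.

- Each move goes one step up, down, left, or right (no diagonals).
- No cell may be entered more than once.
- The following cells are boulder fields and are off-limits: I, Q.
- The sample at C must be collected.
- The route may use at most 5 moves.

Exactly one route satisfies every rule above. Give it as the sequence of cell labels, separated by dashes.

M - N - O - J - C - B

The budget equals the shortest possible length, so every move has to be on a shortest route through the required cells.
Route from M: 2× right (reaching O), 2× up (reaching C), left to B — 5 moves in all.
Check: all required cells visited; 5 ≤ 5 moves.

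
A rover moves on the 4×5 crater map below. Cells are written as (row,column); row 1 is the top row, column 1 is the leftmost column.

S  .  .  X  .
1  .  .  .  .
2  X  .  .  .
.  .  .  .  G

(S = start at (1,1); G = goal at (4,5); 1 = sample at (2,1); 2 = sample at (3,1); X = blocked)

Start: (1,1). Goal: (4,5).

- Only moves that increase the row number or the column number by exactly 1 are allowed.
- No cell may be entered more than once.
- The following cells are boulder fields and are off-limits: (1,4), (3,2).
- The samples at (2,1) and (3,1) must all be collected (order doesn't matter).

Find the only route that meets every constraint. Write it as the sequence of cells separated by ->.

(1,1) -> (2,1) -> (3,1) -> (4,1) -> (4,2) -> (4,3) -> (4,4) -> (4,5)

Moves only go right or down, so the column and row indices never decrease.
Route from (1,1): down 3 to (4,1), right 4 to (4,5) — 7 moves in all.
Check: all required cells visited.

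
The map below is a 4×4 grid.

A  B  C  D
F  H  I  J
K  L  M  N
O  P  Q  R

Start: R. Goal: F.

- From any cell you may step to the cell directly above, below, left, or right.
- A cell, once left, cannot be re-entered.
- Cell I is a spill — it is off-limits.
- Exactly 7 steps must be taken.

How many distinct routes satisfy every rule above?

Need simple routes of exactly 7 moves from R to F (Manhattan distance 5, so 1 moves are spent on a detour and 1 undoing it).
Branch systematically from the start, pruning whenever the remaining move budget drops below the Manhattan distance to F or differs from it in parity. Grouping the completions by first move — via N: 7; via Q: 4 — and summing: 7 + 4 = 11.
That gives 11 routes.

11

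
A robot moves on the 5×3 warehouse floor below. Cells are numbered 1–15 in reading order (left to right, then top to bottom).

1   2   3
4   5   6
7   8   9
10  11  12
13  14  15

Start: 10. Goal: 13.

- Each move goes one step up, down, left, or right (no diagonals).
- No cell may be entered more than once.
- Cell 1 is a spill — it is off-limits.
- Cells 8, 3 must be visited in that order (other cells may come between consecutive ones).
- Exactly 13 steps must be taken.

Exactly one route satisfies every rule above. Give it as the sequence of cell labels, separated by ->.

10 -> 11 -> 8 -> 7 -> 4 -> 5 -> 2 -> 3 -> 6 -> 9 -> 12 -> 15 -> 14 -> 13

The waypoints must appear in the order 8, 3, with no cell reused.
Route from 10: right to 11, up to 8, left to 7, up to 4, right to 5, up to 2, right to 3, 4× down (reaching 15), 2× left (reaching 13) — 13 moves in all.
Check: order respected (8 at step 2, 3 at step 7); 13 moves as required.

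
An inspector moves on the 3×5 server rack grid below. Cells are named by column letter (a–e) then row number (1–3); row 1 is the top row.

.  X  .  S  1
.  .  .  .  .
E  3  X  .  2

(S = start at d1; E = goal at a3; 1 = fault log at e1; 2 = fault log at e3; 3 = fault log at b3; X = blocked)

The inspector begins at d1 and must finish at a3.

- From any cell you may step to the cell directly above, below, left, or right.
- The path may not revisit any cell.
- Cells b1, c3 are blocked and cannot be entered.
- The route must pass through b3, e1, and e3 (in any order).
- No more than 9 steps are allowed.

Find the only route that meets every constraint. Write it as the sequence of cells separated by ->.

The budget equals the shortest possible length, so every move has to be on a shortest route through the required cells.
Route from d1: right 1 to e1, down 2 to e3, left 1 to d3, up 1 to d2, left 2 to b2, down 1 to b3, left 1 to a3 — 9 moves in all.
Check: all required cells visited; 9 ≤ 9 moves.

d1 -> e1 -> e2 -> e3 -> d3 -> d2 -> c2 -> b2 -> b3 -> a3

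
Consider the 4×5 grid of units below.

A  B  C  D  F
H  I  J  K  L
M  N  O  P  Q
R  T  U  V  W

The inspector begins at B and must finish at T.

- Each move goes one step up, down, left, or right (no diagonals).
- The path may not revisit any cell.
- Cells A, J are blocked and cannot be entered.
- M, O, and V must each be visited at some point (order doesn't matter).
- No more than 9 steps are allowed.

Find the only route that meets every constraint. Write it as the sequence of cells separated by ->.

Any route must reach M, O, and V and still end at T within 9 moves, so the order of the required stops is forced.
Route from B: down to I, left to H, down to M, 3× right (reaching P), down to V, 2× left (reaching T) — 9 moves in all.
Check: all required cells visited; 9 ≤ 9 moves.

B -> I -> H -> M -> N -> O -> P -> V -> U -> T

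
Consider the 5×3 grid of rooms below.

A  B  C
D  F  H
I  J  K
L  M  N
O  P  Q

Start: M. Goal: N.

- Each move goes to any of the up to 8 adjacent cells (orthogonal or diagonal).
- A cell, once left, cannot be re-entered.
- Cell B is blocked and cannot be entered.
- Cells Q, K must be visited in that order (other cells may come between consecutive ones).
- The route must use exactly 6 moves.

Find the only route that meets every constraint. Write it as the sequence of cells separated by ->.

M -> Q -> P -> L -> J -> K -> N

The waypoints must appear in the order Q, K, with no cell reused.
Route from M: down-right to Q, left to P, up-left to L, up-right to J, right to K, down to N — 6 moves in all.
Check: order respected (Q at step 1, K at step 5); 6 moves as required.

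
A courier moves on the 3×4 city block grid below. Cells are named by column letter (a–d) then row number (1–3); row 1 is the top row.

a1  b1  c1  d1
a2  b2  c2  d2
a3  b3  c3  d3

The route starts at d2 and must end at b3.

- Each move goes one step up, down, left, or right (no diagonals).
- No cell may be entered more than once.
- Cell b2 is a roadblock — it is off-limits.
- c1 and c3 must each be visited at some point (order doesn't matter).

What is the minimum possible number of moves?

5

Any route passes through c1 and c3 in some order between d2 and b3. Summing Manhattan distances along each leg and taking the cheapest ordering (d2 → c1 → c3 → b3) gives a lower bound of 2 + 2 + 1 = 5 moves.
A route of 5 moves achieves this: d2 → d1 → c1 → c2 → c3 → b3.
Since 5 matches the lower bound, it is optimal.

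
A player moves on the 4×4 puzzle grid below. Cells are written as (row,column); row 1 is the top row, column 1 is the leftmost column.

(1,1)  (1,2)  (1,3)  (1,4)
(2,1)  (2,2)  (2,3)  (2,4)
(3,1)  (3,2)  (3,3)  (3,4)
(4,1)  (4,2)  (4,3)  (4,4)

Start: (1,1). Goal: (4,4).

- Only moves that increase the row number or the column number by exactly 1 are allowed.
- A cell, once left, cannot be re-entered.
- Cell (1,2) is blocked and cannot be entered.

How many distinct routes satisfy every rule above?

10

A right/down-only route from (1,1) to (4,4) makes exactly 3 down-moves and 3 right-moves in some order.
With no other constraints that would be C(6,3) = 20 routes.
Subtract routes through each blocked cell (inclusion–exclusion for overlaps): − through (1,2): 10 → 10.
That gives 10 routes.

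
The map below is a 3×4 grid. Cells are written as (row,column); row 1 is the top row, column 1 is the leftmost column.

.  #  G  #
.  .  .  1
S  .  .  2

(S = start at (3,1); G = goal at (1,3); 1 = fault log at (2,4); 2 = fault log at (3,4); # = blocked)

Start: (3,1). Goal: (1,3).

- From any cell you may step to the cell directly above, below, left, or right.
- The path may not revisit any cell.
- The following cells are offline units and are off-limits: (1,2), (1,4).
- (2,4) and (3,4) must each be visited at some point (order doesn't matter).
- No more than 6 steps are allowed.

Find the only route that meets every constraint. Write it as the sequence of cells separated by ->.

Any route must reach (2,4) and (3,4) and still end at (1,3) within 6 moves, so the order of the required stops is forced.
Route from (3,1): right 3 to (3,4), up 1 to (2,4), left 1 to (2,3), up 1 to (1,3) — 6 moves in all.
Check: all required cells visited; 6 ≤ 6 moves.

(3,1) -> (3,2) -> (3,3) -> (3,4) -> (2,4) -> (2,3) -> (1,3)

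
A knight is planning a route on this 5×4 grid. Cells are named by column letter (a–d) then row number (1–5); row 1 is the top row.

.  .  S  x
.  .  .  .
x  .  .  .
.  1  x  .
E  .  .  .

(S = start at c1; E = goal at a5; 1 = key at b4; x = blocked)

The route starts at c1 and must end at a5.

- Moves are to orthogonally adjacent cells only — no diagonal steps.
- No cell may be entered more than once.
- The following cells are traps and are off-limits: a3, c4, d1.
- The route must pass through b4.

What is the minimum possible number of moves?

6

Any route passes through b4 somewhere between c1 and a5. Summing Manhattan distances along the two legs (c1 → b4 → a5) gives a lower bound of 4 + 2 = 6 moves.
A route of 6 moves achieves this: c1 → c2 → c3 → b3 → b4 → b5 → a5.
Since 6 matches the lower bound, it is optimal.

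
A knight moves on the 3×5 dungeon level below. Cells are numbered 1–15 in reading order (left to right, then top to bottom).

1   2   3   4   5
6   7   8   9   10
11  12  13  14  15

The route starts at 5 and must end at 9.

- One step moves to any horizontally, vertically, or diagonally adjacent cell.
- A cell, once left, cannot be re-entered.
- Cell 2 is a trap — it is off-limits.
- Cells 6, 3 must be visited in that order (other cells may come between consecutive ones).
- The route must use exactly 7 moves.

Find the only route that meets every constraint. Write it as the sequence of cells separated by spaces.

5 4 8 12 6 7 3 9

The waypoints must appear in the order 6, 3, with no cell reused.
Route from 5: left to 4, 2× down-left (reaching 12), up-left to 6, right to 7, up-right to 3, down-right to 9 — 7 moves in all.
Check: order respected (6 at step 4, 3 at step 6); 7 moves as required.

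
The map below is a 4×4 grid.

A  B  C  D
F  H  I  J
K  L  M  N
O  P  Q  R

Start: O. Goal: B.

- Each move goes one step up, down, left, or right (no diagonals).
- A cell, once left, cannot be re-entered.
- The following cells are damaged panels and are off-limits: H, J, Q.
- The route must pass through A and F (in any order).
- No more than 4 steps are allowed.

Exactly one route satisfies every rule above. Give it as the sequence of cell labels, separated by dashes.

O - K - F - A - B

The budget equals the shortest possible length, so every move has to be on a shortest route through the required cells.
Route from O: 3× up (reaching A), right to B — 4 moves in all.
Check: all required cells visited; 4 ≤ 4 moves.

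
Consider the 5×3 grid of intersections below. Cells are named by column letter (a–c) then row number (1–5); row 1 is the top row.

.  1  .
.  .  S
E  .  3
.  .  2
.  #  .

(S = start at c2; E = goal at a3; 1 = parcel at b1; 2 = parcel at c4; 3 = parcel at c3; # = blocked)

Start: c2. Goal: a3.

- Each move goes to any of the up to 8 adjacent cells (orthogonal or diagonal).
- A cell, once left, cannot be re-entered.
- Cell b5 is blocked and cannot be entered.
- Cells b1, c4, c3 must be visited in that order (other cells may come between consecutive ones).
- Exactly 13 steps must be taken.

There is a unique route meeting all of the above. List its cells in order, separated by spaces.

c2 c1 b1 a1 a2 b3 a4 a5 b4 c5 c4 c3 b2 a3

The waypoints must appear in the order b1, c4, c3, with no cell reused.
Route from c2: up to c1, 2× left (reaching a1), down to a2, down-right to b3, down-left to a4, down to a5, up-right to b4, down-right to c5, 2× up (reaching c3), up-left to b2, down-left to a3 — 13 moves in all.
Check: order respected (1 at step 2, 2 at step 10, 3 at step 11); 13 moves as required.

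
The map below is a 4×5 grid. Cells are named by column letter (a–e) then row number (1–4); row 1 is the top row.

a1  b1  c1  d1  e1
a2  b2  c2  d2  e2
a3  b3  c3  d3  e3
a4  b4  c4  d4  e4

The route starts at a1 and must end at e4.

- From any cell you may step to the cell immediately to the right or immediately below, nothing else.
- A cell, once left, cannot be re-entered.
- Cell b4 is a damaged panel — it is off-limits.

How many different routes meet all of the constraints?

31

A right/down-only route from a1 to e4 makes exactly 3 down-moves and 4 right-moves in some order.
With no other constraints that would be C(7,3) = 35 routes.
Subtract routes through each blocked cell (inclusion–exclusion for overlaps): − through b4: 4 → 31.
That gives 31 routes.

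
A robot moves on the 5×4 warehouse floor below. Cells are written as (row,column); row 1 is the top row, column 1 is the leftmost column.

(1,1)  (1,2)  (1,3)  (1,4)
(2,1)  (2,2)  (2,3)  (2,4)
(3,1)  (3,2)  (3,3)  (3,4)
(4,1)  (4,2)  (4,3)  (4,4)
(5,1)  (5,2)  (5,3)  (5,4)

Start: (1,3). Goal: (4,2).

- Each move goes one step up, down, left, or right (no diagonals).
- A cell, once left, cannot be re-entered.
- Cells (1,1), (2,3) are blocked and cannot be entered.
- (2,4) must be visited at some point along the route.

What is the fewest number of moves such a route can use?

6

Any route passes through (2,4) somewhere between (1,3) and (4,2). Summing Manhattan distances along the two legs ((1,3) → (2,4) → (4,2)) gives a lower bound of 2 + 4 = 6 moves.
A route of 6 moves achieves this: (1,3) → (1,4) → (2,4) → (3,4) → (4,4) → (4,3) → (4,2).
Since 6 matches the lower bound, it is optimal.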